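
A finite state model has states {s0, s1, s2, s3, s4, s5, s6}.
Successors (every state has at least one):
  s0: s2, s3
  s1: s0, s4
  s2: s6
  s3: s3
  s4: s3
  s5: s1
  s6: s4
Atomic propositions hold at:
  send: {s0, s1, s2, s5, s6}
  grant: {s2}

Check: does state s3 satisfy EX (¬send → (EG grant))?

Sat(¬send) = {s3, s4}
EG grant: greatest fixpoint, start Z0 = {s2}, keep only states in Sat with some successor in Z. Z1 = ∅; fixed.
Sat(EG grant) = ∅
Sat(¬send → (EG grant)) = {s0, s1, s2, s5, s6}
Sat(EX (¬send → (EG grant))) = {s : some successor in {s0, s1, s2, s5, s6}} = {s0, s1, s2, s5}
s3 ∉ Sat(EX (¬send → (EG grant))) = {s0, s1, s2, s5}, so the formula does not hold at s3.

No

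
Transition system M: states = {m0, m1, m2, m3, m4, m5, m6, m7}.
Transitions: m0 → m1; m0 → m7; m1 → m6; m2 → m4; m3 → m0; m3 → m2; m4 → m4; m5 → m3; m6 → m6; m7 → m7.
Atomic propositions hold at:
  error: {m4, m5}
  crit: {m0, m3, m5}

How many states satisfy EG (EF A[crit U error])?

4

A[crit U error]: least fixpoint, start Z0 = Sat(error) = {m4, m5}, add states in Sat(crit) with every successor in Z. Already a fixed point.
Sat(A[crit U error]) = {m4, m5}
EF A[crit U error]: least fixpoint, start Z0 = {m4, m5}, add states with some successor in Z. Z1 = {m2, m4, m5}; Z2 = {m2, m3, m4, m5}; fixed.
Sat(EF A[crit U error]) = {m2, m3, m4, m5}
EG (EF A[crit U error]): greatest fixpoint, start Z0 = {m2, m3, m4, m5}, keep only states in Sat with some successor in Z. Already a fixed point.
Sat(EG (EF A[crit U error])) = {m2, m3, m4, m5}
|Sat(EG (EF A[crit U error]))| = |{m2, m3, m4, m5}| = 4.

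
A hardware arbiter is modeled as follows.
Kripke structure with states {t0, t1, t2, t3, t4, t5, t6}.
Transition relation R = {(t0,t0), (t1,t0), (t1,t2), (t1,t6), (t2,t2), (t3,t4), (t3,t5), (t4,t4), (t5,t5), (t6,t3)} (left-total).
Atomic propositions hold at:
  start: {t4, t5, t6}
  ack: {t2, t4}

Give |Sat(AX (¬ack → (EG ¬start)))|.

3

Sat(¬ack) = {t0, t1, t3, t5, t6}
Sat(¬start) = {t0, t1, t2, t3}
EG ¬start: greatest fixpoint, start Z0 = {t0, t1, t2, t3}, keep only states in Sat with some successor in Z. Z1 = {t0, t1, t2}; fixed.
Sat(EG ¬start) = {t0, t1, t2}
Sat(¬ack → (EG ¬start)) = {t0, t1, t2, t4}
Sat(AX (¬ack → (EG ¬start))) = {s : every successor in {t0, t1, t2, t4}} = {t0, t2, t4}
|Sat(AX (¬ack → (EG ¬start)))| = |{t0, t2, t4}| = 3.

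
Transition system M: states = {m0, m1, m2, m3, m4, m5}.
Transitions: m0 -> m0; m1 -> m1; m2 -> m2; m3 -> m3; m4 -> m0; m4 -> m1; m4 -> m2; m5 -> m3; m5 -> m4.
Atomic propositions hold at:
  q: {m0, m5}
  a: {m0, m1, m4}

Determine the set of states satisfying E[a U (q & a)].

Sat(q & a) = {m0}
E[a U (q & a)]: least fixpoint, start Z0 = Sat((q & a)) = {m0}, add states in Sat(a) with some successor in Z. Z1 = {m0, m4}; fixed.
Sat(E[a U (q & a)]) = {m0, m4}

{m0, m4}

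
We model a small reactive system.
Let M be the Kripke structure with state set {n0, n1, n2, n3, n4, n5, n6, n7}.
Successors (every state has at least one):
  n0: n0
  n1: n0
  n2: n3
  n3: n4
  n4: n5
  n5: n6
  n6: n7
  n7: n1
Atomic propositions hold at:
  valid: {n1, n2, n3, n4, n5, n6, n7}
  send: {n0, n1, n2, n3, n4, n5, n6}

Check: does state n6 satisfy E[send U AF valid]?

Yes

AF valid: least fixpoint, start Z0 = {n1, n2, n3, n4, n5, n6, n7}, add states with every successor in Z. Already a fixed point.
Sat(AF valid) = {n1, n2, n3, n4, n5, n6, n7}
E[send U AF valid]: least fixpoint, start Z0 = Sat(AF valid) = {n1, n2, n3, n4, n5, n6, n7}, add states in Sat(send) with some successor in Z. Already a fixed point.
Sat(E[send U AF valid]) = {n1, n2, n3, n4, n5, n6, n7}
n6 ∈ Sat(E[send U AF valid]) = {n1, n2, n3, n4, n5, n6, n7}, so the formula holds at n6.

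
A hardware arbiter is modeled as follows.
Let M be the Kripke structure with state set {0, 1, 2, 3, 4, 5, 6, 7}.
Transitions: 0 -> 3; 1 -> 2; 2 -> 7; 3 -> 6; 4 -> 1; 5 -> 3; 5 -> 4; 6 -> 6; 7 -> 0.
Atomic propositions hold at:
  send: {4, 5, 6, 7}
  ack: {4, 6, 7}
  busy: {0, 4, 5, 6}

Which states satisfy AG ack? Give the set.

{6}

AG ack: greatest fixpoint, start Z0 = {4, 6, 7}, keep only states in Sat with every successor in Z. Z1 = {6}; fixed.
Sat(AG ack) = {6}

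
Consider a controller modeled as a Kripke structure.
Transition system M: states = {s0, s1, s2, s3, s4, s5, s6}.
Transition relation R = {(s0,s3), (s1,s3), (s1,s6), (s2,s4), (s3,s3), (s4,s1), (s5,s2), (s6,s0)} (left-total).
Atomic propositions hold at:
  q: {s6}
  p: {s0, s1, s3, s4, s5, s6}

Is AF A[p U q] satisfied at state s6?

A[p U q]: least fixpoint, start Z0 = Sat(q) = {s6}, add states in Sat(p) with every successor in Z. Already a fixed point.
Sat(A[p U q]) = {s6}
AF A[p U q]: least fixpoint, start Z0 = {s6}, add states with every successor in Z. Already a fixed point.
Sat(AF A[p U q]) = {s6}
s6 ∈ Sat(AF A[p U q]) = {s6}, so the formula holds at s6.

Yes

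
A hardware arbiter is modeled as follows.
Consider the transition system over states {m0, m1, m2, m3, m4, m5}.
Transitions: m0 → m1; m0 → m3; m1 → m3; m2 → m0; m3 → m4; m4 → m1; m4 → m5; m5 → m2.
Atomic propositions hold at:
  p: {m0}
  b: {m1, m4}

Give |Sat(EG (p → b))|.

3

Sat(p → b) = {m1, m2, m3, m4, m5}
EG (p → b): greatest fixpoint, start Z0 = {m1, m2, m3, m4, m5}, keep only states in Sat with some successor in Z. Z1 = {m1, m3, m4, m5}; Z2 = {m1, m3, m4}; fixed.
Sat(EG (p → b)) = {m1, m3, m4}
|Sat(EG (p → b))| = |{m1, m3, m4}| = 3.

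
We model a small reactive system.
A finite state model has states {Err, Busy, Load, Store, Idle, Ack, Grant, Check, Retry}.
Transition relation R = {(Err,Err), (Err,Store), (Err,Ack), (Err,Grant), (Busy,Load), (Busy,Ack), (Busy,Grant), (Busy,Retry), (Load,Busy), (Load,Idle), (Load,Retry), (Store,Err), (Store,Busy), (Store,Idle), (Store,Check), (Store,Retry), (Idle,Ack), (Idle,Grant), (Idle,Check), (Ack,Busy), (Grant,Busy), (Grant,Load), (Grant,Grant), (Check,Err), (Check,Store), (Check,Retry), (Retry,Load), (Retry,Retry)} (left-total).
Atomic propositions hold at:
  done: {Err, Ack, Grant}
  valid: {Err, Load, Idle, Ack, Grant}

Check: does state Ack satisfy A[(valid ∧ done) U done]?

Sat(valid ∧ done) = {Err, Ack, Grant}
A[(valid ∧ done) U done]: least fixpoint, start Z0 = Sat(done) = {Err, Ack, Grant}, add states in Sat(valid ∧ done) with every successor in Z. Already a fixed point.
Sat(A[(valid ∧ done) U done]) = {Err, Ack, Grant}
Ack ∈ Sat(A[(valid ∧ done) U done]) = {Err, Ack, Grant}, so the formula holds at Ack.

Yes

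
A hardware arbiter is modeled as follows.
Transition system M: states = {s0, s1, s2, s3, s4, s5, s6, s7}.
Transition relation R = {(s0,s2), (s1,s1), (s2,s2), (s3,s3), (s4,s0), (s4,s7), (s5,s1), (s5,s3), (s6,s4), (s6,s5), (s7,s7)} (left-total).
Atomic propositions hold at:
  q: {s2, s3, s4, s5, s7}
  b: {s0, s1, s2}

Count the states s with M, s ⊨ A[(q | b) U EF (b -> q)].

7

Sat(q | b) = {s0, s1, s2, s3, s4, s5, s7}
Sat(b -> q) = {s2, s3, s4, s5, s6, s7}
EF (b -> q): least fixpoint, start Z0 = {s2, s3, s4, s5, s6, s7}, add states with some successor in Z. Z1 = {s0, s2, s3, s4, s5, s6, s7}; fixed.
Sat(EF (b -> q)) = {s0, s2, s3, s4, s5, s6, s7}
A[(q | b) U EF (b -> q)]: least fixpoint, start Z0 = Sat(EF (b -> q)) = {s0, s2, s3, s4, s5, s6, s7}, add states in Sat(q | b) with every successor in Z. Already a fixed point.
Sat(A[(q | b) U EF (b -> q)]) = {s0, s2, s3, s4, s5, s6, s7}
|Sat(A[(q | b) U EF (b -> q)])| = |{s0, s2, s3, s4, s5, s6, s7}| = 7.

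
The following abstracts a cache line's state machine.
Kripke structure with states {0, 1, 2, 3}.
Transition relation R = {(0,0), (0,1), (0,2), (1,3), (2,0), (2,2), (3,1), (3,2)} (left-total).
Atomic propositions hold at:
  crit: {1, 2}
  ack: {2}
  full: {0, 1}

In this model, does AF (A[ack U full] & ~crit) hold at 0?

Yes

A[ack U full]: least fixpoint, start Z0 = Sat(full) = {0, 1}, add states in Sat(ack) with every successor in Z. Already a fixed point.
Sat(A[ack U full]) = {0, 1}
Sat(~crit) = {0, 3}
Sat(A[ack U full] & ~crit) = {0}
AF (A[ack U full] & ~crit): least fixpoint, start Z0 = {0}, add states with every successor in Z. Already a fixed point.
Sat(AF (A[ack U full] & ~crit)) = {0}
0 ∈ Sat(AF (A[ack U full] & ~crit)) = {0}, so the formula holds at 0.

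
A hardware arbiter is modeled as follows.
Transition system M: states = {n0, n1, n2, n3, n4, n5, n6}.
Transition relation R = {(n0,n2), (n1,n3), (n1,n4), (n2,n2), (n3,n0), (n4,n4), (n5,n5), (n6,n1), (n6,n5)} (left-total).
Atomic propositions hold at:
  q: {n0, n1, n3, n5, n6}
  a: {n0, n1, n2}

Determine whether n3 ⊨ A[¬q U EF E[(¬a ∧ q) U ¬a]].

Sat(¬q) = {n2, n4}
Sat(¬a) = {n3, n4, n5, n6}
Sat(¬a ∧ q) = {n3, n5, n6}
E[(¬a ∧ q) U ¬a]: least fixpoint, start Z0 = Sat(¬a) = {n3, n4, n5, n6}, add states in Sat(¬a ∧ q) with some successor in Z. Already a fixed point.
Sat(E[(¬a ∧ q) U ¬a]) = {n3, n4, n5, n6}
EF E[(¬a ∧ q) U ¬a]: least fixpoint, start Z0 = {n3, n4, n5, n6}, add states with some successor in Z. Z1 = {n1, n3, n4, n5, n6}; fixed.
Sat(EF E[(¬a ∧ q) U ¬a]) = {n1, n3, n4, n5, n6}
A[¬q U EF E[(¬a ∧ q) U ¬a]]: least fixpoint, start Z0 = Sat(EF E[(¬a ∧ q) U ¬a]) = {n1, n3, n4, n5, n6}, add states in Sat(¬q) with every successor in Z. Already a fixed point.
Sat(A[¬q U EF E[(¬a ∧ q) U ¬a]]) = {n1, n3, n4, n5, n6}
n3 ∈ Sat(A[¬q U EF E[(¬a ∧ q) U ¬a]]) = {n1, n3, n4, n5, n6}, so the formula holds at n3.

Yes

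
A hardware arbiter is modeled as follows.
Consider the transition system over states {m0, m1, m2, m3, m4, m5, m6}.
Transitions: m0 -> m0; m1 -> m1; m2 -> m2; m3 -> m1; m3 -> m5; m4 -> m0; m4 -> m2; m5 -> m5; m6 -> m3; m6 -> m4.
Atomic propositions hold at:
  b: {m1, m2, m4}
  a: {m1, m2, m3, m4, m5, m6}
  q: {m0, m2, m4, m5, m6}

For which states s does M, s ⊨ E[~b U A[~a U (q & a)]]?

Sat(~b) = {m0, m3, m5, m6}
Sat(~a) = {m0}
Sat(q & a) = {m2, m4, m5, m6}
A[~a U (q & a)]: least fixpoint, start Z0 = Sat((q & a)) = {m2, m4, m5, m6}, add states in Sat(~a) with every successor in Z. Already a fixed point.
Sat(A[~a U (q & a)]) = {m2, m4, m5, m6}
E[~b U A[~a U (q & a)]]: least fixpoint, start Z0 = Sat(A[~a U (q & a)]) = {m2, m4, m5, m6}, add states in Sat(~b) with some successor in Z. Z1 = {m2, m3, m4, m5, m6}; fixed.
Sat(E[~b U A[~a U (q & a)]]) = {m2, m3, m4, m5, m6}

{m2, m3, m4, m5, m6}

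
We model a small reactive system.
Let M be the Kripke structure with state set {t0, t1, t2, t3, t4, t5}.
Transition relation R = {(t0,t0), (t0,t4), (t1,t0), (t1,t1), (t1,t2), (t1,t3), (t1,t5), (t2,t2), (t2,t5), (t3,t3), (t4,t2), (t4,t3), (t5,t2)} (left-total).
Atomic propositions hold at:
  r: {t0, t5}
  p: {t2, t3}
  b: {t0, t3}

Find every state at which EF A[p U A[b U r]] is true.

A[b U r]: least fixpoint, start Z0 = Sat(r) = {t0, t5}, add states in Sat(b) with every successor in Z. Already a fixed point.
Sat(A[b U r]) = {t0, t5}
A[p U A[b U r]]: least fixpoint, start Z0 = Sat(A[b U r]) = {t0, t5}, add states in Sat(p) with every successor in Z. Already a fixed point.
Sat(A[p U A[b U r]]) = {t0, t5}
EF A[p U A[b U r]]: least fixpoint, start Z0 = {t0, t5}, add states with some successor in Z. Z1 = {t0, t1, t2, t5}; Z2 = {t0, t1, t2, t4, t5}; fixed.
Sat(EF A[p U A[b U r]]) = {t0, t1, t2, t4, t5}

{t0, t1, t2, t4, t5}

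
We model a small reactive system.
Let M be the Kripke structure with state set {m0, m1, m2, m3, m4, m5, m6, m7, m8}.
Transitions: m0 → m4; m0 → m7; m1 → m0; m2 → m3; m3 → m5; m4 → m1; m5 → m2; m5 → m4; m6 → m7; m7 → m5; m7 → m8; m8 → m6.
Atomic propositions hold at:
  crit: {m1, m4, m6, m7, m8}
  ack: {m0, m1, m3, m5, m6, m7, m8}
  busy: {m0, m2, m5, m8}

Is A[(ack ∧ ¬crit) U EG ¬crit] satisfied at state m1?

Sat(¬crit) = {m0, m2, m3, m5}
Sat(ack ∧ ¬crit) = {m0, m3, m5}
EG ¬crit: greatest fixpoint, start Z0 = {m0, m2, m3, m5}, keep only states in Sat with some successor in Z. Z1 = {m2, m3, m5}; fixed.
Sat(EG ¬crit) = {m2, m3, m5}
A[(ack ∧ ¬crit) U EG ¬crit]: least fixpoint, start Z0 = Sat(EG ¬crit) = {m2, m3, m5}, add states in Sat(ack ∧ ¬crit) with every successor in Z. Already a fixed point.
Sat(A[(ack ∧ ¬crit) U EG ¬crit]) = {m2, m3, m5}
m1 ∉ Sat(A[(ack ∧ ¬crit) U EG ¬crit]) = {m2, m3, m5}, so the formula does not hold at m1.

No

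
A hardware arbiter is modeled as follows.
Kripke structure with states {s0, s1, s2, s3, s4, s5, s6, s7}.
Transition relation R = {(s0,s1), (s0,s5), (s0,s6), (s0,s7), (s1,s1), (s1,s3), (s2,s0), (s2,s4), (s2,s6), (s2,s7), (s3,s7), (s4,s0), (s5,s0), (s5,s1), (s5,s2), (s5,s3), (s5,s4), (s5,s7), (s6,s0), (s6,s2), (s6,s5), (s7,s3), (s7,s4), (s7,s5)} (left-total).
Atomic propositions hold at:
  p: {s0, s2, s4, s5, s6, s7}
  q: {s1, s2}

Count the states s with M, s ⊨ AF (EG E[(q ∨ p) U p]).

Sat(q ∨ p) = {s0, s1, s2, s4, s5, s6, s7}
E[(q ∨ p) U p]: least fixpoint, start Z0 = Sat(p) = {s0, s2, s4, s5, s6, s7}, add states in Sat(q ∨ p) with some successor in Z. Already a fixed point.
Sat(E[(q ∨ p) U p]) = {s0, s2, s4, s5, s6, s7}
EG E[(q ∨ p) U p]: greatest fixpoint, start Z0 = {s0, s2, s4, s5, s6, s7}, keep only states in Sat with some successor in Z. Already a fixed point.
Sat(EG E[(q ∨ p) U p]) = {s0, s2, s4, s5, s6, s7}
AF (EG E[(q ∨ p) U p]): least fixpoint, start Z0 = {s0, s2, s4, s5, s6, s7}, add states with every successor in Z. Z1 = {s0, s2, s3, s4, s5, s6, s7}; fixed.
Sat(AF (EG E[(q ∨ p) U p])) = {s0, s2, s3, s4, s5, s6, s7}
|Sat(AF (EG E[(q ∨ p) U p]))| = |{s0, s2, s3, s4, s5, s6, s7}| = 7.

7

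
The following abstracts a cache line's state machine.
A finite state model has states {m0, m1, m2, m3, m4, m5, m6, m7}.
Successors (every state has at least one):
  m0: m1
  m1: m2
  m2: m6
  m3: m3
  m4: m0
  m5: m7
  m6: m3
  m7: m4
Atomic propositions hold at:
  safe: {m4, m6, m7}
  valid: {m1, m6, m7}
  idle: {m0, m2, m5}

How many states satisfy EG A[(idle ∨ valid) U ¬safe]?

Sat(idle ∨ valid) = {m0, m1, m2, m5, m6, m7}
Sat(¬safe) = {m0, m1, m2, m3, m5}
A[(idle ∨ valid) U ¬safe]: least fixpoint, start Z0 = Sat(¬safe) = {m0, m1, m2, m3, m5}, add states in Sat(idle ∨ valid) with every successor in Z. Z1 = {m0, m1, m2, m3, m5, m6}; fixed.
Sat(A[(idle ∨ valid) U ¬safe]) = {m0, m1, m2, m3, m5, m6}
EG A[(idle ∨ valid) U ¬safe]: greatest fixpoint, start Z0 = {m0, m1, m2, m3, m5, m6}, keep only states in Sat with some successor in Z. Z1 = {m0, m1, m2, m3, m6}; fixed.
Sat(EG A[(idle ∨ valid) U ¬safe]) = {m0, m1, m2, m3, m6}
|Sat(EG A[(idle ∨ valid) U ¬safe])| = |{m0, m1, m2, m3, m6}| = 5.

5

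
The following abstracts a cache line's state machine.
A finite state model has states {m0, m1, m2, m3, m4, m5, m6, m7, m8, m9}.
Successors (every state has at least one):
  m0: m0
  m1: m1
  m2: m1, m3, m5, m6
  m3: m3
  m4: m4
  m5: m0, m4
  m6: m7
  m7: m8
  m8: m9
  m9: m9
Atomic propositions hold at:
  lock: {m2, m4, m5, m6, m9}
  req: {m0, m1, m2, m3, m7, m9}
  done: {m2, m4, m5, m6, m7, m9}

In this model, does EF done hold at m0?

EF done: least fixpoint, start Z0 = {m2, m4, m5, m6, m7, m9}, add states with some successor in Z. Z1 = {m2, m4, m5, m6, m7, m8, m9}; fixed.
Sat(EF done) = {m2, m4, m5, m6, m7, m8, m9}
m0 ∉ Sat(EF done) = {m2, m4, m5, m6, m7, m8, m9}, so the formula does not hold at m0.

No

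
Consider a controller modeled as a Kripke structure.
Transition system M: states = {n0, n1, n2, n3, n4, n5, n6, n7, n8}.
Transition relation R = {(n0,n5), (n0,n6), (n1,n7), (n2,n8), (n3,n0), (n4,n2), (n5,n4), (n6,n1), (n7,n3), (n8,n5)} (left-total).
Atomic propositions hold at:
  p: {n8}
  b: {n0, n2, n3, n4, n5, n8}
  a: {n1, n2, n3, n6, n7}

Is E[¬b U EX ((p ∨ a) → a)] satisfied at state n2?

No

Sat(¬b) = {n1, n6, n7}
Sat(p ∨ a) = {n1, n2, n3, n6, n7, n8}
Sat((p ∨ a) → a) = {n0, n1, n2, n3, n4, n5, n6, n7}
Sat(EX ((p ∨ a) → a)) = {s : some successor in {n0, n1, n2, n3, n4, n5, n6, n7}} = {n0, n1, n3, n4, n5, n6, n7, n8}
E[¬b U EX ((p ∨ a) → a)]: least fixpoint, start Z0 = Sat(EX ((p ∨ a) → a)) = {n0, n1, n3, n4, n5, n6, n7, n8}, add states in Sat(¬b) with some successor in Z. Already a fixed point.
Sat(E[¬b U EX ((p ∨ a) → a)]) = {n0, n1, n3, n4, n5, n6, n7, n8}
n2 ∉ Sat(E[¬b U EX ((p ∨ a) → a)]) = {n0, n1, n3, n4, n5, n6, n7, n8}, so the formula does not hold at n2.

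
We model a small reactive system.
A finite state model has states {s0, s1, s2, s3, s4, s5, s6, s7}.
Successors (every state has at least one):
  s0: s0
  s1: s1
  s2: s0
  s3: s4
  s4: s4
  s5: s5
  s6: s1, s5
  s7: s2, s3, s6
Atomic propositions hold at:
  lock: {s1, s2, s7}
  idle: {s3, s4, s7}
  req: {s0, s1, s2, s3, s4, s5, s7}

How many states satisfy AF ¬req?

1

Sat(¬req) = {s6}
AF ¬req: least fixpoint, start Z0 = {s6}, add states with every successor in Z. Already a fixed point.
Sat(AF ¬req) = {s6}
|Sat(AF ¬req)| = |{s6}| = 1.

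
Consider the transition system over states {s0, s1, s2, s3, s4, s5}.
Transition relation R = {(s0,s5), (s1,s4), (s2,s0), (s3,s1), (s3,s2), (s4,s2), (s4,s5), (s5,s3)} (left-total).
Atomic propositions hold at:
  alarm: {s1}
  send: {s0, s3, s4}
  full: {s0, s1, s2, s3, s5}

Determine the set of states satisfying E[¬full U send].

Sat(¬full) = {s4}
E[¬full U send]: least fixpoint, start Z0 = Sat(send) = {s0, s3, s4}, add states in Sat(¬full) with some successor in Z. Already a fixed point.
Sat(E[¬full U send]) = {s0, s3, s4}

{s0, s3, s4}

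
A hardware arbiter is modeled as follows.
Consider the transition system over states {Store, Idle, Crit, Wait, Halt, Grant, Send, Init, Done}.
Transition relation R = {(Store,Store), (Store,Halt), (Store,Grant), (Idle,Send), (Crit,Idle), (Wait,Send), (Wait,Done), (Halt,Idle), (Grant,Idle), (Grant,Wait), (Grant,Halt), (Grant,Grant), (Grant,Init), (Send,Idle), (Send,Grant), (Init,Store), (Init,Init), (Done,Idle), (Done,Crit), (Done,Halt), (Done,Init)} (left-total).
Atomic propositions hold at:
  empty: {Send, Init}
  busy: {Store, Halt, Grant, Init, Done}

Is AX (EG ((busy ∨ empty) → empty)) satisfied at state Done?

Sat(busy ∨ empty) = {Store, Halt, Grant, Send, Init, Done}
Sat((busy ∨ empty) → empty) = {Idle, Crit, Wait, Send, Init}
EG ((busy ∨ empty) → empty): greatest fixpoint, start Z0 = {Idle, Crit, Wait, Send, Init}, keep only states in Sat with some successor in Z. Already a fixed point.
Sat(EG ((busy ∨ empty) → empty)) = {Idle, Crit, Wait, Send, Init}
Sat(AX (EG ((busy ∨ empty) → empty))) = {s : every successor in {Idle, Crit, Wait, Send, Init}} = {Idle, Crit, Halt}
Done ∉ Sat(AX (EG ((busy ∨ empty) → empty))) = {Idle, Crit, Halt}, so the formula does not hold at Done.

No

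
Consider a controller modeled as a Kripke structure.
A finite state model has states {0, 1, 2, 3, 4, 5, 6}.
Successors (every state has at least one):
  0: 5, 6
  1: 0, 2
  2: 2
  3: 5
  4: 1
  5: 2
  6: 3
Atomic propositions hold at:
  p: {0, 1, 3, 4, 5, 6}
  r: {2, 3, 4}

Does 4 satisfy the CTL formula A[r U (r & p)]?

Yes

Sat(r & p) = {3, 4}
A[r U (r & p)]: least fixpoint, start Z0 = Sat((r & p)) = {3, 4}, add states in Sat(r) with every successor in Z. Already a fixed point.
Sat(A[r U (r & p)]) = {3, 4}
4 ∈ Sat(A[r U (r & p)]) = {3, 4}, so the formula holds at 4.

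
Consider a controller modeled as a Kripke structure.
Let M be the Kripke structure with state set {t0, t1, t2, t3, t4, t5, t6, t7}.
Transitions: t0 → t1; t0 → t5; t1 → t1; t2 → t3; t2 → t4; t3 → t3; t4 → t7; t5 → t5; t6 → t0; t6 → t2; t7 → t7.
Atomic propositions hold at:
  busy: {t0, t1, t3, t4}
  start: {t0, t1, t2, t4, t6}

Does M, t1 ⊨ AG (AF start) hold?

Yes

AF start: least fixpoint, start Z0 = {t0, t1, t2, t4, t6}, add states with every successor in Z. Already a fixed point.
Sat(AF start) = {t0, t1, t2, t4, t6}
AG (AF start): greatest fixpoint, start Z0 = {t0, t1, t2, t4, t6}, keep only states in Sat with every successor in Z. Z1 = {t1, t6}; Z2 = {t1}; fixed.
Sat(AG (AF start)) = {t1}
t1 ∈ Sat(AG (AF start)) = {t1}, so the formula holds at t1.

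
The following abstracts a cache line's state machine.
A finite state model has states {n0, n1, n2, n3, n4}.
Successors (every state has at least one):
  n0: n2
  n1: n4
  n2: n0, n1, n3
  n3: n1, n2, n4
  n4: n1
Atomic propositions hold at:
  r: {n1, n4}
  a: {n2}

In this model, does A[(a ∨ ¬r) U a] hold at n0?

Sat(¬r) = {n0, n2, n3}
Sat(a ∨ ¬r) = {n0, n2, n3}
A[(a ∨ ¬r) U a]: least fixpoint, start Z0 = Sat(a) = {n2}, add states in Sat(a ∨ ¬r) with every successor in Z. Z1 = {n0, n2}; fixed.
Sat(A[(a ∨ ¬r) U a]) = {n0, n2}
n0 ∈ Sat(A[(a ∨ ¬r) U a]) = {n0, n2}, so the formula holds at n0.

Yes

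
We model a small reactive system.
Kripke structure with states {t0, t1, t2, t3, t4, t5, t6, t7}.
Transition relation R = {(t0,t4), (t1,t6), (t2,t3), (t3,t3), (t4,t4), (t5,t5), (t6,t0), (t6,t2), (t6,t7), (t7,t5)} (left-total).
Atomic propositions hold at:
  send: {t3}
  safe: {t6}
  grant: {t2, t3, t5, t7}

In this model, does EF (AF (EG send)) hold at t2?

Yes

EG send: greatest fixpoint, start Z0 = {t3}, keep only states in Sat with some successor in Z. Already a fixed point.
Sat(EG send) = {t3}
AF (EG send): least fixpoint, start Z0 = {t3}, add states with every successor in Z. Z1 = {t2, t3}; fixed.
Sat(AF (EG send)) = {t2, t3}
EF (AF (EG send)): least fixpoint, start Z0 = {t2, t3}, add states with some successor in Z. Z1 = {t2, t3, t6}; Z2 = {t1, t2, t3, t6}; fixed.
Sat(EF (AF (EG send))) = {t1, t2, t3, t6}
t2 ∈ Sat(EF (AF (EG send))) = {t1, t2, t3, t6}, so the formula holds at t2.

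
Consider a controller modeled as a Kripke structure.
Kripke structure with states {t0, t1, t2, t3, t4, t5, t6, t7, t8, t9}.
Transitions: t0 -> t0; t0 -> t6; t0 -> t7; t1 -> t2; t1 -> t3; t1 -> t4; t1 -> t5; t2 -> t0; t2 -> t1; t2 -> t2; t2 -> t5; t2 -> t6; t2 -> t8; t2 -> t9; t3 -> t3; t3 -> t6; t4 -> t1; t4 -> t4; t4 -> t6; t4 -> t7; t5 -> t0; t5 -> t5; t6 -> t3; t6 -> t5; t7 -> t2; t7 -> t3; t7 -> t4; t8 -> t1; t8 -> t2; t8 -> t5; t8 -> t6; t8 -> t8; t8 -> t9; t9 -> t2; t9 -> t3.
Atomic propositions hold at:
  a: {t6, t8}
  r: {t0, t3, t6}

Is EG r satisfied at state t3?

EG r: greatest fixpoint, start Z0 = {t0, t3, t6}, keep only states in Sat with some successor in Z. Already a fixed point.
Sat(EG r) = {t0, t3, t6}
t3 ∈ Sat(EG r) = {t0, t3, t6}, so the formula holds at t3.

Yes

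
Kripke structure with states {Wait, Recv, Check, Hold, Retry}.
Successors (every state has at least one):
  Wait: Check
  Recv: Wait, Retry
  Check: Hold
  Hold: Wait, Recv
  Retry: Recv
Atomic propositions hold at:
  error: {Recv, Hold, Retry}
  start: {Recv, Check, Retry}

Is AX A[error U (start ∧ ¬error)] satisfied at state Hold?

No

Sat(¬error) = {Wait, Check}
Sat(start ∧ ¬error) = {Check}
A[error U (start ∧ ¬error)]: least fixpoint, start Z0 = Sat((start ∧ ¬error)) = {Check}, add states in Sat(error) with every successor in Z. Already a fixed point.
Sat(A[error U (start ∧ ¬error)]) = {Check}
Sat(AX A[error U (start ∧ ¬error)]) = {s : every successor in {Check}} = {Wait}
Hold ∉ Sat(AX A[error U (start ∧ ¬error)]) = {Wait}, so the formula does not hold at Hold.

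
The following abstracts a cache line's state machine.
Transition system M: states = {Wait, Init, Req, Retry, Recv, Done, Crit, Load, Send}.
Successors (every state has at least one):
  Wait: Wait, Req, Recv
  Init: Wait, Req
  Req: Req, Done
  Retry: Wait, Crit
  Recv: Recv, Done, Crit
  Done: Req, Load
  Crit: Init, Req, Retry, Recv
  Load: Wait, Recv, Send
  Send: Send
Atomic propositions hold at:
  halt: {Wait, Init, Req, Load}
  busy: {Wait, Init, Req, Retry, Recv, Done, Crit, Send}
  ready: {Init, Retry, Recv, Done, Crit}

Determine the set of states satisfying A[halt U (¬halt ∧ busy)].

{Retry, Recv, Done, Crit, Send}

Sat(¬halt) = {Retry, Recv, Done, Crit, Send}
Sat(¬halt ∧ busy) = {Retry, Recv, Done, Crit, Send}
A[halt U (¬halt ∧ busy)]: least fixpoint, start Z0 = Sat((¬halt ∧ busy)) = {Retry, Recv, Done, Crit, Send}, add states in Sat(halt) with every successor in Z. Already a fixed point.
Sat(A[halt U (¬halt ∧ busy)]) = {Retry, Recv, Done, Crit, Send}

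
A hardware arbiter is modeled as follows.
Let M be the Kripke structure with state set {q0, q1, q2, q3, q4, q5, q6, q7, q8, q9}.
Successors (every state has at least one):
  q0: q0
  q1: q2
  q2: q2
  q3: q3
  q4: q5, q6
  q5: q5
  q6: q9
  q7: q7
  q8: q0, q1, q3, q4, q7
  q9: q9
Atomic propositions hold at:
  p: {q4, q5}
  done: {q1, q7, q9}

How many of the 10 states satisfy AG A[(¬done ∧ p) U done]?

2

Sat(¬done) = {q0, q2, q3, q4, q5, q6, q8}
Sat(¬done ∧ p) = {q4, q5}
A[(¬done ∧ p) U done]: least fixpoint, start Z0 = Sat(done) = {q1, q7, q9}, add states in Sat(¬done ∧ p) with every successor in Z. Already a fixed point.
Sat(A[(¬done ∧ p) U done]) = {q1, q7, q9}
AG A[(¬done ∧ p) U done]: greatest fixpoint, start Z0 = {q1, q7, q9}, keep only states in Sat with every successor in Z. Z1 = {q7, q9}; fixed.
Sat(AG A[(¬done ∧ p) U done]) = {q7, q9}
|Sat(AG A[(¬done ∧ p) U done])| = |{q7, q9}| = 2.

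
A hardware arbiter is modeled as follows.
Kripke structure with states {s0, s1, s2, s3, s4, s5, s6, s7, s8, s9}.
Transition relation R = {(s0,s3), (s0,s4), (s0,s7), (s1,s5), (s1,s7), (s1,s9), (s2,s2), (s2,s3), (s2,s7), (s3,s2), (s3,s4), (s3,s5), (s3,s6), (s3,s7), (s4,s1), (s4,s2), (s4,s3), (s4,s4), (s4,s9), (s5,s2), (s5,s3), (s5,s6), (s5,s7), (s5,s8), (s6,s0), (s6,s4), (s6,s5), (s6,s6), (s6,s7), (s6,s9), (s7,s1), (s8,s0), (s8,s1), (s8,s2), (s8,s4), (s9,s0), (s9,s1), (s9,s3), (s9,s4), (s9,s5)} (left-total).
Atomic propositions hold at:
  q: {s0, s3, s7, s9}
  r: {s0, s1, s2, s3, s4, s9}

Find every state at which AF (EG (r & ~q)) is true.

Sat(~q) = {s1, s2, s4, s5, s6, s8}
Sat(r & ~q) = {s1, s2, s4}
EG (r & ~q): greatest fixpoint, start Z0 = {s1, s2, s4}, keep only states in Sat with some successor in Z. Z1 = {s2, s4}; fixed.
Sat(EG (r & ~q)) = {s2, s4}
AF (EG (r & ~q)): least fixpoint, start Z0 = {s2, s4}, add states with every successor in Z. Already a fixed point.
Sat(AF (EG (r & ~q))) = {s2, s4}

{s2, s4}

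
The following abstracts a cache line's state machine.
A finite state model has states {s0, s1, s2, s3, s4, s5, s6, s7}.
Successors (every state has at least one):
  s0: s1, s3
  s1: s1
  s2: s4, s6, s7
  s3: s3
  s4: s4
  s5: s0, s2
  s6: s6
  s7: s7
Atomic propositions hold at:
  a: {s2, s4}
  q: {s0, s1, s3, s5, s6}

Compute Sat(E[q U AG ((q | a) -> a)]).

Sat(q | a) = {s0, s1, s2, s3, s4, s5, s6}
Sat((q | a) -> a) = {s2, s4, s7}
AG ((q | a) -> a): greatest fixpoint, start Z0 = {s2, s4, s7}, keep only states in Sat with every successor in Z. Z1 = {s4, s7}; fixed.
Sat(AG ((q | a) -> a)) = {s4, s7}
E[q U AG ((q | a) -> a)]: least fixpoint, start Z0 = Sat(AG ((q | a) -> a)) = {s4, s7}, add states in Sat(q) with some successor in Z. Already a fixed point.
Sat(E[q U AG ((q | a) -> a)]) = {s4, s7}

{s4, s7}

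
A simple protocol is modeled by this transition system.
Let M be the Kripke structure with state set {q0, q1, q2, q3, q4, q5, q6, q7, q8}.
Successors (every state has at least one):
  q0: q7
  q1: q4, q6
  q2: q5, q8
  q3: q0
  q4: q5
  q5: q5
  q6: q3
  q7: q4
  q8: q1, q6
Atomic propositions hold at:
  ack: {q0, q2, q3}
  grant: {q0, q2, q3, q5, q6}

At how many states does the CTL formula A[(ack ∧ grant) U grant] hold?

Sat(ack ∧ grant) = {q0, q2, q3}
A[(ack ∧ grant) U grant]: least fixpoint, start Z0 = Sat(grant) = {q0, q2, q3, q5, q6}, add states in Sat(ack ∧ grant) with every successor in Z. Already a fixed point.
Sat(A[(ack ∧ grant) U grant]) = {q0, q2, q3, q5, q6}
|Sat(A[(ack ∧ grant) U grant])| = |{q0, q2, q3, q5, q6}| = 5.

5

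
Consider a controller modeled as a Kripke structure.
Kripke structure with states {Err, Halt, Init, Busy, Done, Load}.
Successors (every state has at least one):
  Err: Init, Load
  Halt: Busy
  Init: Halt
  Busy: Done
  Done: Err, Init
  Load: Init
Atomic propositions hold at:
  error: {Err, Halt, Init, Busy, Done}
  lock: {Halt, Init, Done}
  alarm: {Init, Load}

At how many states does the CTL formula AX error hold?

Sat(AX error) = {s : every successor in {Err, Halt, Init, Busy, Done}} = {Halt, Init, Busy, Done, Load}
|Sat(AX error)| = |{Halt, Init, Busy, Done, Load}| = 5.

5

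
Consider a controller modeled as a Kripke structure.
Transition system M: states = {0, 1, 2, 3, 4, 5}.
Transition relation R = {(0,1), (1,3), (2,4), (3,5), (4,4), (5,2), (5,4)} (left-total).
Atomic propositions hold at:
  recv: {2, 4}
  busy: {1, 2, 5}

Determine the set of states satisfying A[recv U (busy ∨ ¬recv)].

Sat(¬recv) = {0, 1, 3, 5}
Sat(busy ∨ ¬recv) = {0, 1, 2, 3, 5}
A[recv U (busy ∨ ¬recv)]: least fixpoint, start Z0 = Sat((busy ∨ ¬recv)) = {0, 1, 2, 3, 5}, add states in Sat(recv) with every successor in Z. Already a fixed point.
Sat(A[recv U (busy ∨ ¬recv)]) = {0, 1, 2, 3, 5}

{0, 1, 2, 3, 5}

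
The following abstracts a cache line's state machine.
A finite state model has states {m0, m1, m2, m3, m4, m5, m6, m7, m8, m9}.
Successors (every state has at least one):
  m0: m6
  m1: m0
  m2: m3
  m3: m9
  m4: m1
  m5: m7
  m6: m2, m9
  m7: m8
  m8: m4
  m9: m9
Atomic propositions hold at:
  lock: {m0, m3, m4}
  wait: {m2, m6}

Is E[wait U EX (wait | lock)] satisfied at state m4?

Sat(wait | lock) = {m0, m2, m3, m4, m6}
Sat(EX (wait | lock)) = {s : some successor in {m0, m2, m3, m4, m6}} = {m0, m1, m2, m6, m8}
E[wait U EX (wait | lock)]: least fixpoint, start Z0 = Sat(EX (wait | lock)) = {m0, m1, m2, m6, m8}, add states in Sat(wait) with some successor in Z. Already a fixed point.
Sat(E[wait U EX (wait | lock)]) = {m0, m1, m2, m6, m8}
m4 ∉ Sat(E[wait U EX (wait | lock)]) = {m0, m1, m2, m6, m8}, so the formula does not hold at m4.

No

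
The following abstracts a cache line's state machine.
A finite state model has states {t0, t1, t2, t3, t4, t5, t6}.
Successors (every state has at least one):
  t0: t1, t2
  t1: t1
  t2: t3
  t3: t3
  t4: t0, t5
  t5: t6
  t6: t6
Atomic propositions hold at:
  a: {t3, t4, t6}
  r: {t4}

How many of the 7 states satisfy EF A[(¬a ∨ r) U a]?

Sat(¬a) = {t0, t1, t2, t5}
Sat(¬a ∨ r) = {t0, t1, t2, t4, t5}
A[(¬a ∨ r) U a]: least fixpoint, start Z0 = Sat(a) = {t3, t4, t6}, add states in Sat(¬a ∨ r) with every successor in Z. Z1 = {t2, t3, t4, t5, t6}; fixed.
Sat(A[(¬a ∨ r) U a]) = {t2, t3, t4, t5, t6}
EF A[(¬a ∨ r) U a]: least fixpoint, start Z0 = {t2, t3, t4, t5, t6}, add states with some successor in Z. Z1 = {t0, t2, t3, t4, t5, t6}; fixed.
Sat(EF A[(¬a ∨ r) U a]) = {t0, t2, t3, t4, t5, t6}
|Sat(EF A[(¬a ∨ r) U a])| = |{t0, t2, t3, t4, t5, t6}| = 6.

6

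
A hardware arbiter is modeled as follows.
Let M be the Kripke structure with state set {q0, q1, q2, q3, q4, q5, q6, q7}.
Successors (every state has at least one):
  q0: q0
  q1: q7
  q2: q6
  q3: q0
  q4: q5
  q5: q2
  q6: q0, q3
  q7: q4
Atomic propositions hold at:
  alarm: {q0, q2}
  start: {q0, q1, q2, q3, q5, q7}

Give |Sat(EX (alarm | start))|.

6

Sat(alarm | start) = {q0, q1, q2, q3, q5, q7}
Sat(EX (alarm | start)) = {s : some successor in {q0, q1, q2, q3, q5, q7}} = {q0, q1, q3, q4, q5, q6}
|Sat(EX (alarm | start))| = |{q0, q1, q3, q4, q5, q6}| = 6.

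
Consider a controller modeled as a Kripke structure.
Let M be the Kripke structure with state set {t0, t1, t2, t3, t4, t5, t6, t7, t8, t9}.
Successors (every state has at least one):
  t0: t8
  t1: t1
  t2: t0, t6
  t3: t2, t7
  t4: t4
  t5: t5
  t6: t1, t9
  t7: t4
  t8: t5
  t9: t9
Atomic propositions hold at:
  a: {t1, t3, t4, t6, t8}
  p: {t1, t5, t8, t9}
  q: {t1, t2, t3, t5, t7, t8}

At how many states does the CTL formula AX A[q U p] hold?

6

A[q U p]: least fixpoint, start Z0 = Sat(p) = {t1, t5, t8, t9}, add states in Sat(q) with every successor in Z. Already a fixed point.
Sat(A[q U p]) = {t1, t5, t8, t9}
Sat(AX A[q U p]) = {s : every successor in {t1, t5, t8, t9}} = {t0, t1, t5, t6, t8, t9}
|Sat(AX A[q U p])| = |{t0, t1, t5, t6, t8, t9}| = 6.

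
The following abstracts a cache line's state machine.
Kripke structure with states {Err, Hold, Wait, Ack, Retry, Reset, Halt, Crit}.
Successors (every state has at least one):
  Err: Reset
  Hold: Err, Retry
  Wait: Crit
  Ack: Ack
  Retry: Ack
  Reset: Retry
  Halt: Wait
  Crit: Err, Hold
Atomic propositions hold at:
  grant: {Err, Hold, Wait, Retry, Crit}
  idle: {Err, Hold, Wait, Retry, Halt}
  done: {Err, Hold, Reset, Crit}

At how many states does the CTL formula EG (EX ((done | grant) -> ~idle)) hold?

2

Sat(done | grant) = {Err, Hold, Wait, Retry, Reset, Crit}
Sat(~idle) = {Ack, Reset, Crit}
Sat((done | grant) -> ~idle) = {Ack, Reset, Halt, Crit}
Sat(EX ((done | grant) -> ~idle)) = {s : some successor in {Ack, Reset, Halt, Crit}} = {Err, Wait, Ack, Retry}
EG (EX ((done | grant) -> ~idle)): greatest fixpoint, start Z0 = {Err, Wait, Ack, Retry}, keep only states in Sat with some successor in Z. Z1 = {Ack, Retry}; fixed.
Sat(EG (EX ((done | grant) -> ~idle))) = {Ack, Retry}
|Sat(EG (EX ((done | grant) -> ~idle)))| = |{Ack, Retry}| = 2.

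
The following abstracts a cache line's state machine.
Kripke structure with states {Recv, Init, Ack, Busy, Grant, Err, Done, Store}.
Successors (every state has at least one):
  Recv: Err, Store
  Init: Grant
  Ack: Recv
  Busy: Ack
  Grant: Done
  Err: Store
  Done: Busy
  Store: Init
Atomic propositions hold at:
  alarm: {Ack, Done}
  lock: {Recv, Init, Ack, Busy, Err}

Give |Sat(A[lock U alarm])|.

3

A[lock U alarm]: least fixpoint, start Z0 = Sat(alarm) = {Ack, Done}, add states in Sat(lock) with every successor in Z. Z1 = {Ack, Busy, Done}; fixed.
Sat(A[lock U alarm]) = {Ack, Busy, Done}
|Sat(A[lock U alarm])| = |{Ack, Busy, Done}| = 3.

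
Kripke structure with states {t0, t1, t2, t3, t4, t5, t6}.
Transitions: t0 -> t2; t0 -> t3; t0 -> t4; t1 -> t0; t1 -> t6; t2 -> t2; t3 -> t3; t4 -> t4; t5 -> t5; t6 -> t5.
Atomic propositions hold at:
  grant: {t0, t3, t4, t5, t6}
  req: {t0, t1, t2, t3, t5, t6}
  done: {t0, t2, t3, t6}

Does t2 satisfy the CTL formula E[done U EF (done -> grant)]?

Sat(done -> grant) = {t0, t1, t3, t4, t5, t6}
EF (done -> grant): least fixpoint, start Z0 = {t0, t1, t3, t4, t5, t6}, add states with some successor in Z. Already a fixed point.
Sat(EF (done -> grant)) = {t0, t1, t3, t4, t5, t6}
E[done U EF (done -> grant)]: least fixpoint, start Z0 = Sat(EF (done -> grant)) = {t0, t1, t3, t4, t5, t6}, add states in Sat(done) with some successor in Z. Already a fixed point.
Sat(E[done U EF (done -> grant)]) = {t0, t1, t3, t4, t5, t6}
t2 ∉ Sat(E[done U EF (done -> grant)]) = {t0, t1, t3, t4, t5, t6}, so the formula does not hold at t2.

No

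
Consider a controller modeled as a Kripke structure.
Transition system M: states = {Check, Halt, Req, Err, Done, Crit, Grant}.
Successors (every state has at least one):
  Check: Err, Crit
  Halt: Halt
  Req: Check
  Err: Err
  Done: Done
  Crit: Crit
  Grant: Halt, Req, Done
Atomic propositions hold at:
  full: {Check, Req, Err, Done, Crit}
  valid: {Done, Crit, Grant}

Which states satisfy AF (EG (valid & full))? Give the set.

{Done, Crit}

Sat(valid & full) = {Done, Crit}
EG (valid & full): greatest fixpoint, start Z0 = {Done, Crit}, keep only states in Sat with some successor in Z. Already a fixed point.
Sat(EG (valid & full)) = {Done, Crit}
AF (EG (valid & full)): least fixpoint, start Z0 = {Done, Crit}, add states with every successor in Z. Already a fixed point.
Sat(AF (EG (valid & full))) = {Done, Crit}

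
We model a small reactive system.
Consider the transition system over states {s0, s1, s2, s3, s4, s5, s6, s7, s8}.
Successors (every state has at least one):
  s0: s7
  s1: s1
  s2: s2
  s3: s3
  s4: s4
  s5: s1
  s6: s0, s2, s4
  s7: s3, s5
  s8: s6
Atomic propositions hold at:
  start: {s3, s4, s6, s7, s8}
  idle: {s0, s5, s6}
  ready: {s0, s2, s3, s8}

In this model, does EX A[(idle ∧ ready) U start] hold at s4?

Sat(idle ∧ ready) = {s0}
A[(idle ∧ ready) U start]: least fixpoint, start Z0 = Sat(start) = {s3, s4, s6, s7, s8}, add states in Sat(idle ∧ ready) with every successor in Z. Z1 = {s0, s3, s4, s6, s7, s8}; fixed.
Sat(A[(idle ∧ ready) U start]) = {s0, s3, s4, s6, s7, s8}
Sat(EX A[(idle ∧ ready) U start]) = {s : some successor in {s0, s3, s4, s6, s7, s8}} = {s0, s3, s4, s6, s7, s8}
s4 ∈ Sat(EX A[(idle ∧ ready) U start]) = {s0, s3, s4, s6, s7, s8}, so the formula holds at s4.

Yes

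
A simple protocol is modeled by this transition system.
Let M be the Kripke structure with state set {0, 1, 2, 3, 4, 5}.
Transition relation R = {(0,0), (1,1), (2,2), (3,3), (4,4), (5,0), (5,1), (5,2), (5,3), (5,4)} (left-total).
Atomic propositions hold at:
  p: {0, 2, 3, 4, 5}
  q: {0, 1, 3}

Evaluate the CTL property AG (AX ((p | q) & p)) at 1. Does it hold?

No

Sat(p | q) = {0, 1, 2, 3, 4, 5}
Sat((p | q) & p) = {0, 2, 3, 4, 5}
Sat(AX ((p | q) & p)) = {s : every successor in {0, 2, 3, 4, 5}} = {0, 2, 3, 4}
AG (AX ((p | q) & p)): greatest fixpoint, start Z0 = {0, 2, 3, 4}, keep only states in Sat with every successor in Z. Already a fixed point.
Sat(AG (AX ((p | q) & p))) = {0, 2, 3, 4}
1 ∉ Sat(AG (AX ((p | q) & p))) = {0, 2, 3, 4}, so the formula does not hold at 1.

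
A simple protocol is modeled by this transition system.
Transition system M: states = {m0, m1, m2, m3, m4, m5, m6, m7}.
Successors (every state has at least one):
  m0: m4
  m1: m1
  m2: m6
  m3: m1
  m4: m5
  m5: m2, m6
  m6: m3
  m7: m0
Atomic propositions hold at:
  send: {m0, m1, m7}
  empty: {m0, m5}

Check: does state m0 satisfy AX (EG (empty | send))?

Sat(empty | send) = {m0, m1, m5, m7}
EG (empty | send): greatest fixpoint, start Z0 = {m0, m1, m5, m7}, keep only states in Sat with some successor in Z. Z1 = {m1, m7}; Z2 = {m1}; fixed.
Sat(EG (empty | send)) = {m1}
Sat(AX (EG (empty | send))) = {s : every successor in {m1}} = {m1, m3}
m0 ∉ Sat(AX (EG (empty | send))) = {m1, m3}, so the formula does not hold at m0.

No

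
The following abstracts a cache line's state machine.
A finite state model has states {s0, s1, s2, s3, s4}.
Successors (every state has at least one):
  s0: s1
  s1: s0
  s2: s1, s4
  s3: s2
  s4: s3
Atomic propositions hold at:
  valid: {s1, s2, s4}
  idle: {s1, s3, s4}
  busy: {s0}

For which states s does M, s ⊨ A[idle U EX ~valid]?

Sat(~valid) = {s0, s3}
Sat(EX ~valid) = {s : some successor in {s0, s3}} = {s1, s4}
A[idle U EX ~valid]: least fixpoint, start Z0 = Sat(EX ~valid) = {s1, s4}, add states in Sat(idle) with every successor in Z. Already a fixed point.
Sat(A[idle U EX ~valid]) = {s1, s4}

{s1, s4}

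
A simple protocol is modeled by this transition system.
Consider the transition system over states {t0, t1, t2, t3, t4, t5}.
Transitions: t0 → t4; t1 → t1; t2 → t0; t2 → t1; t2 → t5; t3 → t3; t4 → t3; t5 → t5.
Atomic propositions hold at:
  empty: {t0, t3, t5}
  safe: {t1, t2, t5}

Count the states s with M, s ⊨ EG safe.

EG safe: greatest fixpoint, start Z0 = {t1, t2, t5}, keep only states in Sat with some successor in Z. Already a fixed point.
Sat(EG safe) = {t1, t2, t5}
|Sat(EG safe)| = |{t1, t2, t5}| = 3.

3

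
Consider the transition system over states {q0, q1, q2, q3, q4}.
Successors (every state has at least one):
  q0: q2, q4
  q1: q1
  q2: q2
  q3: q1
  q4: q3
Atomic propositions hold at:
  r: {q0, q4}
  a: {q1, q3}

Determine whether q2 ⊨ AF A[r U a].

A[r U a]: least fixpoint, start Z0 = Sat(a) = {q1, q3}, add states in Sat(r) with every successor in Z. Z1 = {q1, q3, q4}; fixed.
Sat(A[r U a]) = {q1, q3, q4}
AF A[r U a]: least fixpoint, start Z0 = {q1, q3, q4}, add states with every successor in Z. Already a fixed point.
Sat(AF A[r U a]) = {q1, q3, q4}
q2 ∉ Sat(AF A[r U a]) = {q1, q3, q4}, so the formula does not hold at q2.

No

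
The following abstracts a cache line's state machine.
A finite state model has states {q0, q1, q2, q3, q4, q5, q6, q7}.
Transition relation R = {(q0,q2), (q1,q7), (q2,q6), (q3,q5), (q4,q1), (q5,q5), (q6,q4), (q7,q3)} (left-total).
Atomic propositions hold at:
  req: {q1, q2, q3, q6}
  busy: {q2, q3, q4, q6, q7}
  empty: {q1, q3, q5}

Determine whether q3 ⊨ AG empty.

Yes

AG empty: greatest fixpoint, start Z0 = {q1, q3, q5}, keep only states in Sat with every successor in Z. Z1 = {q3, q5}; fixed.
Sat(AG empty) = {q3, q5}
q3 ∈ Sat(AG empty) = {q3, q5}, so the formula holds at q3.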